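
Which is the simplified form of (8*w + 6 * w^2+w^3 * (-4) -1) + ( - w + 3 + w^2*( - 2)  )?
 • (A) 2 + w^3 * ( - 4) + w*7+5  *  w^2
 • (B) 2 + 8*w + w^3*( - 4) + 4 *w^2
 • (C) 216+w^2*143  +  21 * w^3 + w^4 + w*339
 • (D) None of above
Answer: D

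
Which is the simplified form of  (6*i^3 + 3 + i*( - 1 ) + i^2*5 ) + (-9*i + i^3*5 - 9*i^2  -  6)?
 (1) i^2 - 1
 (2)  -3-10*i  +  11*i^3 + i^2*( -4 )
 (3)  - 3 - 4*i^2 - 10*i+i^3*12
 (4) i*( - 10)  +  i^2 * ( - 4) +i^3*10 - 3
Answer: 2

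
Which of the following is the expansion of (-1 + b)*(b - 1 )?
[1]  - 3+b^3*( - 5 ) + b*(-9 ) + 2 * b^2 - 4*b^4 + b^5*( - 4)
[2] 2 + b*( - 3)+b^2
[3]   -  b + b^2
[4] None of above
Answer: 4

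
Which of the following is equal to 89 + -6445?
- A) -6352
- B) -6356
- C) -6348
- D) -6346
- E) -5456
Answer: B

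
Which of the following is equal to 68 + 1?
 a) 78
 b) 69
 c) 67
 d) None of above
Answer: b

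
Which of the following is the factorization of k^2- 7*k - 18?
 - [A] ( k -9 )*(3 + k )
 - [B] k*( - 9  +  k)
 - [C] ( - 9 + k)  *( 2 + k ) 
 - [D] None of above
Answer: C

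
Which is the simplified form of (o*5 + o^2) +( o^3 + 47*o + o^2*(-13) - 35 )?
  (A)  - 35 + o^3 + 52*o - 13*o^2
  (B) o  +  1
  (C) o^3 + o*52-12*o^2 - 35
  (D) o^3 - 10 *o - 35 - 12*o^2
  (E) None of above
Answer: C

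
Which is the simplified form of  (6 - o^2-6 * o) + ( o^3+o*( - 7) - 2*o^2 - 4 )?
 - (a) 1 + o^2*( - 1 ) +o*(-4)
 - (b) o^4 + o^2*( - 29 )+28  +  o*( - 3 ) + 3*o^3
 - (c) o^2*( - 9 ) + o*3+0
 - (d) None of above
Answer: d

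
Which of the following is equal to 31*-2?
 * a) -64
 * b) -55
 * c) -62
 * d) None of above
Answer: c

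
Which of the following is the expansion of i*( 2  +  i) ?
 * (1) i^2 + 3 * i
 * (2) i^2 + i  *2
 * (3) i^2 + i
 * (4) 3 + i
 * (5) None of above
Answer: 2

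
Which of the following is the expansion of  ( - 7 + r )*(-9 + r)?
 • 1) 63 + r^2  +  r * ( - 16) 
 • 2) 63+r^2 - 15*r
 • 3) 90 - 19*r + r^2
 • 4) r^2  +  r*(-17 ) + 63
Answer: 1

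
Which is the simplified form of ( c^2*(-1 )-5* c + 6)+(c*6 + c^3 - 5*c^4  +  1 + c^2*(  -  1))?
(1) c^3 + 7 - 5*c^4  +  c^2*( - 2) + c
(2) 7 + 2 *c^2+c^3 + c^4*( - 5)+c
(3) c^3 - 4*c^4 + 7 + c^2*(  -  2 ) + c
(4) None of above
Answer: 1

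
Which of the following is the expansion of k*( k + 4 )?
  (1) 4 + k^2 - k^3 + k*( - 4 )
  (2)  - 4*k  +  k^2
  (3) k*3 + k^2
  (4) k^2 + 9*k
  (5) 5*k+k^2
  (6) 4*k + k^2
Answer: 6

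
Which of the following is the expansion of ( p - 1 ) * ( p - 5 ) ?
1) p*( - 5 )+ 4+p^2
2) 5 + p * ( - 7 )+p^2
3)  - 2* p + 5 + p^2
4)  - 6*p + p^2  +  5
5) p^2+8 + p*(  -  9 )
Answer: 4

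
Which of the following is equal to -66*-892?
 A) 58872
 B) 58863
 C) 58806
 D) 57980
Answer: A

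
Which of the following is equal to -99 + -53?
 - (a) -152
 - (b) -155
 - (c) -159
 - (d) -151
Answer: a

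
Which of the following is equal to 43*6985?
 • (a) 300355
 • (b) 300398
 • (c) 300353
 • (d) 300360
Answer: a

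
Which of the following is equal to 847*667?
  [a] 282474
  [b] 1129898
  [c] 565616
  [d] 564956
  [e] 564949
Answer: e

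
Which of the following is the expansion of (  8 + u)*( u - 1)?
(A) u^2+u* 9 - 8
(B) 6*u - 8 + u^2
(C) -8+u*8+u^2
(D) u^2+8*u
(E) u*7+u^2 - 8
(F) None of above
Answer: E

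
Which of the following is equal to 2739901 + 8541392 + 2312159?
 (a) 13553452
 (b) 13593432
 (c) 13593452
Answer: c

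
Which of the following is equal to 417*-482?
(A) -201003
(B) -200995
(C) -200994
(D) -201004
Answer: C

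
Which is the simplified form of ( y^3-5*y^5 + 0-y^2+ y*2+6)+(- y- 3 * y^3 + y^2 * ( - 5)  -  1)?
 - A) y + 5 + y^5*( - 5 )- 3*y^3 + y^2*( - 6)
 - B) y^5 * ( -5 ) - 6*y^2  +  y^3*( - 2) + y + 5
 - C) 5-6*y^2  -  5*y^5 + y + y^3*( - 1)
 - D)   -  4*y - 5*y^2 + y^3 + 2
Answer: B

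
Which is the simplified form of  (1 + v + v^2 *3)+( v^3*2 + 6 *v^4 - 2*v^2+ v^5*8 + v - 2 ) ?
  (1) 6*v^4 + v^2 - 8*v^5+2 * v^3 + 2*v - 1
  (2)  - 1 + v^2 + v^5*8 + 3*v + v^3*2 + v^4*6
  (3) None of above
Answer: 3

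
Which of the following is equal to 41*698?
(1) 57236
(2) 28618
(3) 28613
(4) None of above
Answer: 2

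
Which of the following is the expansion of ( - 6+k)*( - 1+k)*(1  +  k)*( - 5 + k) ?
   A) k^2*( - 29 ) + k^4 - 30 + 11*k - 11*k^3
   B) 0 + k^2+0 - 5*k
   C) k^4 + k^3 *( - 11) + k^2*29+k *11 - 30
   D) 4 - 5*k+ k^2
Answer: C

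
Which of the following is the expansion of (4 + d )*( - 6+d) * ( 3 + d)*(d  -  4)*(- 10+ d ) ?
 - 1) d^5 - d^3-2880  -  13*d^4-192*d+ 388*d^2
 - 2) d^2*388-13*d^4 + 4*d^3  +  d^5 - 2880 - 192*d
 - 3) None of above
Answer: 3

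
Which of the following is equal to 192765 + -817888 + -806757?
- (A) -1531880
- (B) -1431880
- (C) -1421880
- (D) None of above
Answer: B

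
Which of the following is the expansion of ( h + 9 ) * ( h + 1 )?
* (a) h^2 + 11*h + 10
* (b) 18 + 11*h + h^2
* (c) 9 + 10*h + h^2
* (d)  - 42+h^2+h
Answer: c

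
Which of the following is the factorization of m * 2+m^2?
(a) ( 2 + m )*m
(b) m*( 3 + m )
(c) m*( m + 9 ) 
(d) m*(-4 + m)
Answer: a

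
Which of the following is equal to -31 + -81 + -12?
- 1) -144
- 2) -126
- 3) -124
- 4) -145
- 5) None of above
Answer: 3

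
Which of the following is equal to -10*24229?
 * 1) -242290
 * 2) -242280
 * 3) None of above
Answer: 1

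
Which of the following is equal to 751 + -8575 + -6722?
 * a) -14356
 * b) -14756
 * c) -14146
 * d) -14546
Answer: d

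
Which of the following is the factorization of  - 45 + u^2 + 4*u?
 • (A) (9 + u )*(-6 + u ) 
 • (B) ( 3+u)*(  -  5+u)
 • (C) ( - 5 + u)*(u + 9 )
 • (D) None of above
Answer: C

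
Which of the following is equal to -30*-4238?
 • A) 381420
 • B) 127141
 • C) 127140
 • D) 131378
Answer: C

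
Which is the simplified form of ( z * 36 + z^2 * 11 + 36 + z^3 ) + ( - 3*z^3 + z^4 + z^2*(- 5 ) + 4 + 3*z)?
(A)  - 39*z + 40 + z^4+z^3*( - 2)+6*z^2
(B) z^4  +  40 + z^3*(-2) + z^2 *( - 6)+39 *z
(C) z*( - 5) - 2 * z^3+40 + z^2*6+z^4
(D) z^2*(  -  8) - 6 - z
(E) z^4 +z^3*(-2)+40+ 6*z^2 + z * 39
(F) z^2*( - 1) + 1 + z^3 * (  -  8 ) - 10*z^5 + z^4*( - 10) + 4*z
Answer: E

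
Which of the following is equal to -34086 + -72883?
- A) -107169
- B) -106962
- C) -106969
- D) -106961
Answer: C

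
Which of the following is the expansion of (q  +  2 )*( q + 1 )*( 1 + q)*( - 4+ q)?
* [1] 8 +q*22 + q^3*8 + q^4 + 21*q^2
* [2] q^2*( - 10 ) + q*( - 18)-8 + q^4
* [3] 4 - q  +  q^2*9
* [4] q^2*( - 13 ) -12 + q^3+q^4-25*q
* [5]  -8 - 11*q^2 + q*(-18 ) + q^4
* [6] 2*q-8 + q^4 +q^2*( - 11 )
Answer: 5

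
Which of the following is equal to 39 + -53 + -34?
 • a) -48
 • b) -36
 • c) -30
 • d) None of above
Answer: a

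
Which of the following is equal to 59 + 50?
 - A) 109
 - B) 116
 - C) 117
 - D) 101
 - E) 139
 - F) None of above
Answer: A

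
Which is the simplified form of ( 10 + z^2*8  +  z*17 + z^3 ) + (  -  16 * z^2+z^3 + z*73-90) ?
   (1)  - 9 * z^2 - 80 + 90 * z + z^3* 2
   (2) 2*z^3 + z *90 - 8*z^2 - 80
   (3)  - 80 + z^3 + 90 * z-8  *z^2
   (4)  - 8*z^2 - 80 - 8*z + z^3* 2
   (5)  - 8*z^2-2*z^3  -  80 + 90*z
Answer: 2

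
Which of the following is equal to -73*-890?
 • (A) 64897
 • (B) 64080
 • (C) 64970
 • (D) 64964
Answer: C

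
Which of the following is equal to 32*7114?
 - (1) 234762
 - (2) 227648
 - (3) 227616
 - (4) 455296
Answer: 2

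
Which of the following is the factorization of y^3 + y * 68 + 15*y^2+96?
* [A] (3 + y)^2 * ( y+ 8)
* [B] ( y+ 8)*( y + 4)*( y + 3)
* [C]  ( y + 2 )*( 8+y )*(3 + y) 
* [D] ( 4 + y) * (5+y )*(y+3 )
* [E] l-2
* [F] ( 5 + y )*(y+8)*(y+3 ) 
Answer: B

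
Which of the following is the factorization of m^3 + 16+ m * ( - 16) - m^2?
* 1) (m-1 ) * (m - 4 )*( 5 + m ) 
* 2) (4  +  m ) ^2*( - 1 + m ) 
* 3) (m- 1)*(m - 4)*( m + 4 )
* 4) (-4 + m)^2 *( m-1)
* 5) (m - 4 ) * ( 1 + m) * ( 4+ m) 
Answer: 3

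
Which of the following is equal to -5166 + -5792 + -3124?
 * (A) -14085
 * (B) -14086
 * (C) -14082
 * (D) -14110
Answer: C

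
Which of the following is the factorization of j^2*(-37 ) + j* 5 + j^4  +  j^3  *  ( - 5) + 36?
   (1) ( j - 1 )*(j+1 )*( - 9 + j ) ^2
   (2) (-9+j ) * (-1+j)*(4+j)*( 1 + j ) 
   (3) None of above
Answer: 2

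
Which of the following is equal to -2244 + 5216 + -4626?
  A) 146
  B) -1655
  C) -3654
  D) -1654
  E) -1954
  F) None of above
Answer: D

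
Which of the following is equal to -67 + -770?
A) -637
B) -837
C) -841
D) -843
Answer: B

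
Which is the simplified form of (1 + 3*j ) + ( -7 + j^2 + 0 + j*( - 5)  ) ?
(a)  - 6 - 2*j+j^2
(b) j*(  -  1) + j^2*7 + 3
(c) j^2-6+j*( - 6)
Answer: a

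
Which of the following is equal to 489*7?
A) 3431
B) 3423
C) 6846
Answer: B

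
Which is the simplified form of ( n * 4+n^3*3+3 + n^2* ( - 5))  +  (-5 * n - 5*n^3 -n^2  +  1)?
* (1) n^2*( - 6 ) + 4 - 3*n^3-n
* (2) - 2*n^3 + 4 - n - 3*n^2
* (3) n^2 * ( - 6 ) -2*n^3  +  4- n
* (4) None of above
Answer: 3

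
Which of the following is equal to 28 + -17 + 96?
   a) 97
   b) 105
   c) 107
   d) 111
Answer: c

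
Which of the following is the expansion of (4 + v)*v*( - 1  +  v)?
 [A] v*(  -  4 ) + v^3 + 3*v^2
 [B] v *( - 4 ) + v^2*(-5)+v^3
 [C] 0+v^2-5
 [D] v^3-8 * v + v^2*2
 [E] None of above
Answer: A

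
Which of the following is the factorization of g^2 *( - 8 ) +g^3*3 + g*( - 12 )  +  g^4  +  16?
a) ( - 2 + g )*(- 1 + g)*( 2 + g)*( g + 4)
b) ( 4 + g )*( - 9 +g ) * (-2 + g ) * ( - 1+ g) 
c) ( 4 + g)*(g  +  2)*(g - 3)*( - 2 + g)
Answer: a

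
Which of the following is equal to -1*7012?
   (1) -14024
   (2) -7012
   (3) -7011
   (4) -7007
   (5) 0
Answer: 2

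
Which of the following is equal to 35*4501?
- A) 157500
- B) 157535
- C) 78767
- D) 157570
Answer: B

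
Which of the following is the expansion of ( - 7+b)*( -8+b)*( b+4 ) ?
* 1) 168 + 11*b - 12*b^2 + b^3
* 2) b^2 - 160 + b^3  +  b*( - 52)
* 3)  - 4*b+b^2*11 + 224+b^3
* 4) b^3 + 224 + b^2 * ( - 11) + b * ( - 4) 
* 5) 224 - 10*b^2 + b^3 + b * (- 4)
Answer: 4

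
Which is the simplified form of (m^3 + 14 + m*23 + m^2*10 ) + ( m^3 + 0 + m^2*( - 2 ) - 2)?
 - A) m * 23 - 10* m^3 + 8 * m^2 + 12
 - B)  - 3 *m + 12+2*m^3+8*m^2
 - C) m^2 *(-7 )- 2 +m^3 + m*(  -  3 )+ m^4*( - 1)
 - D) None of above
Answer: D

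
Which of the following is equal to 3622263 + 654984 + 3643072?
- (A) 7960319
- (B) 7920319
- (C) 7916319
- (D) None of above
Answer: B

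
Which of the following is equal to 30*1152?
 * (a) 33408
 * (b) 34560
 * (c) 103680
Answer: b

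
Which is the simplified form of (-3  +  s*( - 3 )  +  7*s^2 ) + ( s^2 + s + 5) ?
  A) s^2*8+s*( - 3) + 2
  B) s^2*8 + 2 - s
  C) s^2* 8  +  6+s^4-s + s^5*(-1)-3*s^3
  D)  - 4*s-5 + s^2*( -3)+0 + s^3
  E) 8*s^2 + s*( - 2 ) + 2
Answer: E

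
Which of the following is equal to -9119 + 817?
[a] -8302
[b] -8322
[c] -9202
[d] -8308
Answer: a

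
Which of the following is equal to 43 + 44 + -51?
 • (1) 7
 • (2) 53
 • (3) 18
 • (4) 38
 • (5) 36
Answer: 5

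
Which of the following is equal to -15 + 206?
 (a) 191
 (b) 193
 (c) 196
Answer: a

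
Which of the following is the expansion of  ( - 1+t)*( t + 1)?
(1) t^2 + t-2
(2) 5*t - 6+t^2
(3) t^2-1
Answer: 3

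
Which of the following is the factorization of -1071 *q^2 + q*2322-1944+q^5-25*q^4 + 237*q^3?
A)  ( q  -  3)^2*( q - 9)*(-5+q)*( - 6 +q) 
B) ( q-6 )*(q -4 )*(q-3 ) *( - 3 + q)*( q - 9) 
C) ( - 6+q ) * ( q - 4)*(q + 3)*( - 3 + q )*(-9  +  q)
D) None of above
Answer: B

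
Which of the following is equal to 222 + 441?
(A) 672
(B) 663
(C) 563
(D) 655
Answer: B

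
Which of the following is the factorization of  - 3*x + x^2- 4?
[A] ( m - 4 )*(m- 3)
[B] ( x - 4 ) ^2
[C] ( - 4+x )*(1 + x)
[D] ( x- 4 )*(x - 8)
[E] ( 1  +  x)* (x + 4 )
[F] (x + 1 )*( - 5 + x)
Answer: C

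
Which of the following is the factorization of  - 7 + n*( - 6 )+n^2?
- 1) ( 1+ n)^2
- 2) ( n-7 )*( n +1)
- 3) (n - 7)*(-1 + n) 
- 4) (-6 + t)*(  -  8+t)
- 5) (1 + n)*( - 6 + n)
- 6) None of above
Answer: 2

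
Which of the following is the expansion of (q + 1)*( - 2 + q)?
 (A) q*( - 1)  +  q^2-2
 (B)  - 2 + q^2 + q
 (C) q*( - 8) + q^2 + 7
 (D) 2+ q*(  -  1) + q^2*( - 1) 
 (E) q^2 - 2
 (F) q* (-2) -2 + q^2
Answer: A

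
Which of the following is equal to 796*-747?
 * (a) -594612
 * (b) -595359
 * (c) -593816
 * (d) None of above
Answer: a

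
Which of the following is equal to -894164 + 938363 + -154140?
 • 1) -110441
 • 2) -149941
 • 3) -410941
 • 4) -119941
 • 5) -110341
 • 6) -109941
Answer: 6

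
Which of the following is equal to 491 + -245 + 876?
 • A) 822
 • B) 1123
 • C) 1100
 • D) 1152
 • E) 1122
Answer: E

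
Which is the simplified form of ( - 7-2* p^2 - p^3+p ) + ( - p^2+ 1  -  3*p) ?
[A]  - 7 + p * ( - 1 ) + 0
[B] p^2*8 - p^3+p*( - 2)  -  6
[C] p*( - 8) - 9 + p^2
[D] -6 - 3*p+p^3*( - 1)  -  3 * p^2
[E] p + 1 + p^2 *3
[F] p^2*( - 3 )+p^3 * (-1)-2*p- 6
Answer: F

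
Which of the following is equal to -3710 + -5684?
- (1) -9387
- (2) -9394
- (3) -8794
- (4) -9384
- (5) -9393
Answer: 2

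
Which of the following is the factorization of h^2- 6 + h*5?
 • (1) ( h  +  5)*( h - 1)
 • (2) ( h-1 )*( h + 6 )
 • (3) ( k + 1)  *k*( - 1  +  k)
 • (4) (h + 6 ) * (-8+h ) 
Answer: 2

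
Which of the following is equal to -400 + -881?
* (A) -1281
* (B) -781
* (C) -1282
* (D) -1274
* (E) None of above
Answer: A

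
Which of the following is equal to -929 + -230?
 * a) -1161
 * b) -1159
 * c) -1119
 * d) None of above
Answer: b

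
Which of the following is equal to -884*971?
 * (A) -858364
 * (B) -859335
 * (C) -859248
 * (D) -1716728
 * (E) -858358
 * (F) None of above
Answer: A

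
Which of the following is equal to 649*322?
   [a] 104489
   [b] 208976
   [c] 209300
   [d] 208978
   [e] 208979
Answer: d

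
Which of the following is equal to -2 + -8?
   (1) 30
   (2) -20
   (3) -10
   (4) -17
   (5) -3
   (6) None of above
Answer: 3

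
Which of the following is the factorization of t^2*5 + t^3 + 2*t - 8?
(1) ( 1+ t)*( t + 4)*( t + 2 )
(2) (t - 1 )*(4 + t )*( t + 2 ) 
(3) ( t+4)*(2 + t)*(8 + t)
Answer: 2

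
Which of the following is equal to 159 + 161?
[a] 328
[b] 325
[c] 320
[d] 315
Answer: c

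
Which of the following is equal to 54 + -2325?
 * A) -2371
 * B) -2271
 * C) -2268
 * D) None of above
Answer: B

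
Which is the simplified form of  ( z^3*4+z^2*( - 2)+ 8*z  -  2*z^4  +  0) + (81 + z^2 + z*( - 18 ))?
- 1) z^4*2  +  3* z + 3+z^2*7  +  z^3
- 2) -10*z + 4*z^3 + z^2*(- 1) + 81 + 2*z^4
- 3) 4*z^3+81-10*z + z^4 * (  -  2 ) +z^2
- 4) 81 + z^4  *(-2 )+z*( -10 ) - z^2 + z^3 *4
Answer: 4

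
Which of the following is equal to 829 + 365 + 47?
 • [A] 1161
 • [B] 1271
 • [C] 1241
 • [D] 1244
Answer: C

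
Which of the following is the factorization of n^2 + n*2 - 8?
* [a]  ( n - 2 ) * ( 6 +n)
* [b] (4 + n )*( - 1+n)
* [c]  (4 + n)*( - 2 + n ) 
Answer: c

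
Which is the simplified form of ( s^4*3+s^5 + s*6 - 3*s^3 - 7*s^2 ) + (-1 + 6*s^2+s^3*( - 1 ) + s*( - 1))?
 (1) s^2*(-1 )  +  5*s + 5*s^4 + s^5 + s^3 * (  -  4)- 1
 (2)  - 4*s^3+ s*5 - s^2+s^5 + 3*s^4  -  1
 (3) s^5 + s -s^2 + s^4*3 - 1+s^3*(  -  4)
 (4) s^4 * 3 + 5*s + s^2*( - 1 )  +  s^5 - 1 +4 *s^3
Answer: 2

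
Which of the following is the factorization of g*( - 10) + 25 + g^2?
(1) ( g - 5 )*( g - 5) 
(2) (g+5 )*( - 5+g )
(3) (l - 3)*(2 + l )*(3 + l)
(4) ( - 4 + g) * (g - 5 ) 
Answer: 1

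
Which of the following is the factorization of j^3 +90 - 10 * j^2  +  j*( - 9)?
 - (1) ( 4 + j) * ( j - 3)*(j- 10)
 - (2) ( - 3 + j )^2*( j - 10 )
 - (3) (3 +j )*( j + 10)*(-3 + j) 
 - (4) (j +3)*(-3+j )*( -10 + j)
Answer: 4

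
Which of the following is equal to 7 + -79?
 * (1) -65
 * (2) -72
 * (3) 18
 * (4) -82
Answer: 2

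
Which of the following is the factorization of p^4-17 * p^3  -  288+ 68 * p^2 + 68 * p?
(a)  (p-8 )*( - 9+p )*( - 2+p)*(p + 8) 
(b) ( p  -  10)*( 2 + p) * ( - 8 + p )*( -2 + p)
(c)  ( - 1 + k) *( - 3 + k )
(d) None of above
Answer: d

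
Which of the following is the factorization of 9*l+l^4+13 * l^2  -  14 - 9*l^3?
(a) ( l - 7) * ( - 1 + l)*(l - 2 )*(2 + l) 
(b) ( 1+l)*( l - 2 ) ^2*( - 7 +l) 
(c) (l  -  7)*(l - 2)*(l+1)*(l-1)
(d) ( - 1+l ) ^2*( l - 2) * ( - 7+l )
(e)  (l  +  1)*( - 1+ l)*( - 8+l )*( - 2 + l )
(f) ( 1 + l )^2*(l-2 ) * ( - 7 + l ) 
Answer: c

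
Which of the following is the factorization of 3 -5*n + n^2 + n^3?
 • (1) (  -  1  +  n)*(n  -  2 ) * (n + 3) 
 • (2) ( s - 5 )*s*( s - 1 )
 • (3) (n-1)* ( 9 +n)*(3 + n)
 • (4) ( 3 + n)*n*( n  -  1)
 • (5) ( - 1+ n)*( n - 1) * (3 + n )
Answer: 5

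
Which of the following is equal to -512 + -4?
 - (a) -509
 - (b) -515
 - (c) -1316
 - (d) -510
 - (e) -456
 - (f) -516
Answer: f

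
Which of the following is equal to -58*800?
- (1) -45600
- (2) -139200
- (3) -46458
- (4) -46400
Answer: 4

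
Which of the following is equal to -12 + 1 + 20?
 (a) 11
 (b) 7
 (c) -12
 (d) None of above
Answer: d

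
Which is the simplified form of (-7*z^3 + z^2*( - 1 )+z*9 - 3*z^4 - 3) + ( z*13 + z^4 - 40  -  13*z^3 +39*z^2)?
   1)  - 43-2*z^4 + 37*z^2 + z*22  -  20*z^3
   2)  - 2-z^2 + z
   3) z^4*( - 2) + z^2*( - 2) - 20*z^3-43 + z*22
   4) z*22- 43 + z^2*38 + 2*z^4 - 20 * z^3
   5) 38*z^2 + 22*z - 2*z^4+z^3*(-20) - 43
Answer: 5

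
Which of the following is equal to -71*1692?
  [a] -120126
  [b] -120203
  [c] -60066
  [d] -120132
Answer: d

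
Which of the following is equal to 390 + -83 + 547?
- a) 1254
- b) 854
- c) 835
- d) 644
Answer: b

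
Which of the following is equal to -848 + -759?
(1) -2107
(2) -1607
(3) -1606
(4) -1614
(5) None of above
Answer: 2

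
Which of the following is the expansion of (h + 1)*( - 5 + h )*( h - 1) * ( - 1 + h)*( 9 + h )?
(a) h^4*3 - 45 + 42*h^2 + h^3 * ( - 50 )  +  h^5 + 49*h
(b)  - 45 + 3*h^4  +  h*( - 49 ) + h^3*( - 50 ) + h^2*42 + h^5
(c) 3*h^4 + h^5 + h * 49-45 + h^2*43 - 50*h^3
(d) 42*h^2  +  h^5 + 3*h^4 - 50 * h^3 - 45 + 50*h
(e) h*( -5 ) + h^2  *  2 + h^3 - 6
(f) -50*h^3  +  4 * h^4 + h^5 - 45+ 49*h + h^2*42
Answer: a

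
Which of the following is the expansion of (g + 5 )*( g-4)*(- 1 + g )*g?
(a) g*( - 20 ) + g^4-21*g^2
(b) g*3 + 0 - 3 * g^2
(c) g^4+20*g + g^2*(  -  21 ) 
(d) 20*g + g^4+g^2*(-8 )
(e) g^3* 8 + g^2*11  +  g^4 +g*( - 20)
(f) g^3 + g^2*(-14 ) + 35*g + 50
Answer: c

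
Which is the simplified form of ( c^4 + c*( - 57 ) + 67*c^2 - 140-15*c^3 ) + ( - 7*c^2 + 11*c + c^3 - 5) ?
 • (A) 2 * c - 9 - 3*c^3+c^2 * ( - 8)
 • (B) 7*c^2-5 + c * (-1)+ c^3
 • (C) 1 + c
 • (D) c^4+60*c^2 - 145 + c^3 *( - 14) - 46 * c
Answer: D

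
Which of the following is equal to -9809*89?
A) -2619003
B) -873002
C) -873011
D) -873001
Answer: D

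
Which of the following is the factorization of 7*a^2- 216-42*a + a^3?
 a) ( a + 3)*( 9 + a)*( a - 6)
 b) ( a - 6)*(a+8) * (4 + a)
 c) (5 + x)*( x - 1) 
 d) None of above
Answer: d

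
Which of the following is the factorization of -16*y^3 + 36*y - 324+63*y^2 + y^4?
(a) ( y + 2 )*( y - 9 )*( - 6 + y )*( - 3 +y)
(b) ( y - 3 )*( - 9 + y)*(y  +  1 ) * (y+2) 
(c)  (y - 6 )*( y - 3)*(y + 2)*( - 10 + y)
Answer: a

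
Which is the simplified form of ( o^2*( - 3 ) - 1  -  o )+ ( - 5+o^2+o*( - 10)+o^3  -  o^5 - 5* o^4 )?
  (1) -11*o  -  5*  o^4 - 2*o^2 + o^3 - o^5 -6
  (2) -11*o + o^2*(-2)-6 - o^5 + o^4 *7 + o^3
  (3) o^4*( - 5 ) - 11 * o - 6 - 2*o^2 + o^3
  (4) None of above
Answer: 1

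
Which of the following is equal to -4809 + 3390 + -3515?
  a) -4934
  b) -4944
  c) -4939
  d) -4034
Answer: a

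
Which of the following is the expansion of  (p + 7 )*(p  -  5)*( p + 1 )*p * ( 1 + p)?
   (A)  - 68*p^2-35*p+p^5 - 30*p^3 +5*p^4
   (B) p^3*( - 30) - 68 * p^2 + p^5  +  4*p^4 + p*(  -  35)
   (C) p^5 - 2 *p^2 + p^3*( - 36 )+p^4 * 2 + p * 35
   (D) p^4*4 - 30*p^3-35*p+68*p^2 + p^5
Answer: B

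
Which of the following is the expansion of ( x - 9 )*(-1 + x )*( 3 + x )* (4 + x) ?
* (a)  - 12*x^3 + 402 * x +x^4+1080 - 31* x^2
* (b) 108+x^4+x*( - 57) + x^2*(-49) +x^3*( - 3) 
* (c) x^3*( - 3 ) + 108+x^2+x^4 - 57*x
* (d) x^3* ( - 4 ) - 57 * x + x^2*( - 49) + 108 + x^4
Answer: b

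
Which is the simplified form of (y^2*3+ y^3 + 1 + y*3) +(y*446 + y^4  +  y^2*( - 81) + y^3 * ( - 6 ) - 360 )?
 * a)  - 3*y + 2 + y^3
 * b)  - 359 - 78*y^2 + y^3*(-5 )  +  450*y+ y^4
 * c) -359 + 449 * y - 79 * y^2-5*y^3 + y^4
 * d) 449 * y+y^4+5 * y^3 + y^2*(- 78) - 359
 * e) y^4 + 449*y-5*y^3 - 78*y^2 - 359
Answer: e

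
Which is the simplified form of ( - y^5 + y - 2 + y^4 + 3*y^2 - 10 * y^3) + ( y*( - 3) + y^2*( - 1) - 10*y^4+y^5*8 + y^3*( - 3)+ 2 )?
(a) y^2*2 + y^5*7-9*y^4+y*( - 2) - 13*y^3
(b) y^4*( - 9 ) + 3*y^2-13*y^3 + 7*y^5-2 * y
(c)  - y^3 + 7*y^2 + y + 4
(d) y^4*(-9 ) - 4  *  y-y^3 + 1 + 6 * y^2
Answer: a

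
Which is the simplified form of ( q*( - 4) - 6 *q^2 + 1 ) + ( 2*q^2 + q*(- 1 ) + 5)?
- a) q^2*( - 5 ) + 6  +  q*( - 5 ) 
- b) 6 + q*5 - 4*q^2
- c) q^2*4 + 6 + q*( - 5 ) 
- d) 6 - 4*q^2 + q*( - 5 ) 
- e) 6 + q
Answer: d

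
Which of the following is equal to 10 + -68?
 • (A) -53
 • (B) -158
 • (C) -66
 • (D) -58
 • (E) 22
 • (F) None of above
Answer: D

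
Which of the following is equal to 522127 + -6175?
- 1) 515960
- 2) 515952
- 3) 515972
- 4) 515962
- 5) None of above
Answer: 2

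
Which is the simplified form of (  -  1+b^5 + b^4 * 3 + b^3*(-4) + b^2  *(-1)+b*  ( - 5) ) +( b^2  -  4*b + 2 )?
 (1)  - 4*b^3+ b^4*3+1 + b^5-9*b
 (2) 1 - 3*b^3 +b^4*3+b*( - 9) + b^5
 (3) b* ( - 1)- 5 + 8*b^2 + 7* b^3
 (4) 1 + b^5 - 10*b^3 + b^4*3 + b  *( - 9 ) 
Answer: 1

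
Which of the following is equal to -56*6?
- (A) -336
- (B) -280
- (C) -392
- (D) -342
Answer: A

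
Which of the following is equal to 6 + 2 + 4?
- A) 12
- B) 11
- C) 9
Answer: A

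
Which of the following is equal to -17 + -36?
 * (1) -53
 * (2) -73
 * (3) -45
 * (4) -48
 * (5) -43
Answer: 1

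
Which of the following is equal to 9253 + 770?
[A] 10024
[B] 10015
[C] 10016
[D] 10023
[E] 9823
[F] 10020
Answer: D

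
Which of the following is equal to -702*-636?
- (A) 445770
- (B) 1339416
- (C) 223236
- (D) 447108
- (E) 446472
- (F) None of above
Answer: E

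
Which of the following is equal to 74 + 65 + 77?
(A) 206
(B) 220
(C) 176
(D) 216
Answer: D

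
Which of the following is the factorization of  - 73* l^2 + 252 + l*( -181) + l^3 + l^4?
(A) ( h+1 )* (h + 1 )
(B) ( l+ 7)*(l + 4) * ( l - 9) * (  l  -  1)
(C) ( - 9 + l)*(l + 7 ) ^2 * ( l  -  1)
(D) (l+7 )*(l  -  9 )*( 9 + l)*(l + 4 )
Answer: B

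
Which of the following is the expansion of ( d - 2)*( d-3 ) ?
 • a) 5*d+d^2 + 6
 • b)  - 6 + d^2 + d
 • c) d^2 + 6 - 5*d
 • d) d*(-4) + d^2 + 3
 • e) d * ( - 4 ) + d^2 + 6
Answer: c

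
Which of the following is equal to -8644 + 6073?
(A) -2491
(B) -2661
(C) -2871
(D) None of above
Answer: D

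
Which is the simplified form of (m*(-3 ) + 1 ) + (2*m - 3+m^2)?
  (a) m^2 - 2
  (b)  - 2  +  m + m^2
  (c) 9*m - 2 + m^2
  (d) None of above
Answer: d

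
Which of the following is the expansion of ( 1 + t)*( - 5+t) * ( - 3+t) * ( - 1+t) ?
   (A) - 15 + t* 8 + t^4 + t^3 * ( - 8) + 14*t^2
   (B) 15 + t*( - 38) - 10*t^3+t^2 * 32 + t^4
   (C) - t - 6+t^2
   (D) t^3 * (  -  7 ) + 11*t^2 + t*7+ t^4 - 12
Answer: A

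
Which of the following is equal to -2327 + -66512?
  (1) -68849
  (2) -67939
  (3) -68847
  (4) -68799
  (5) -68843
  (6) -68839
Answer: 6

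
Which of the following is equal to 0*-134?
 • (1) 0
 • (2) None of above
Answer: 1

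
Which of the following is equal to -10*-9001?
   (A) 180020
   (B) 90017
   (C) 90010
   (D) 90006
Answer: C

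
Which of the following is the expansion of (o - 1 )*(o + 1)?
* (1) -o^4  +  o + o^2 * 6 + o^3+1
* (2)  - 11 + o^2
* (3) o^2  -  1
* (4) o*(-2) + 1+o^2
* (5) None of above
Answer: 3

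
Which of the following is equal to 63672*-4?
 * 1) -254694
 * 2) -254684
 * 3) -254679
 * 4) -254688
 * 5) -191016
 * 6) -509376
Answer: 4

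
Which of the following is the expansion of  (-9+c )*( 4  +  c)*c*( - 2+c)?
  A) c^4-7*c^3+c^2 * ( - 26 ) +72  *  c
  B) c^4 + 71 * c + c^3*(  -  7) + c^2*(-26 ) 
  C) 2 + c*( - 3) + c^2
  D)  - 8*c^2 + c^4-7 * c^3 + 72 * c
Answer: A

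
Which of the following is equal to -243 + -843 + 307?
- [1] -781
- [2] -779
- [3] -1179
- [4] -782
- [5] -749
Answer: 2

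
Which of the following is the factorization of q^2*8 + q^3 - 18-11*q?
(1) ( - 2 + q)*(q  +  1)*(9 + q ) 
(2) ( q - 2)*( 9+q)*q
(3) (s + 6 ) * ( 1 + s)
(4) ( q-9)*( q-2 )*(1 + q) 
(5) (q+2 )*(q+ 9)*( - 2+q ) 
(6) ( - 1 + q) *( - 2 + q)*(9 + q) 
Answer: 1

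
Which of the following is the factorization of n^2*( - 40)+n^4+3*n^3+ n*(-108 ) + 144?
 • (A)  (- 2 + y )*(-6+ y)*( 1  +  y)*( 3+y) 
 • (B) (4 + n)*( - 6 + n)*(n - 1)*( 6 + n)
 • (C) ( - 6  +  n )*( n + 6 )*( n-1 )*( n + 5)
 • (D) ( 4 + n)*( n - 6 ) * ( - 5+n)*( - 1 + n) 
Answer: B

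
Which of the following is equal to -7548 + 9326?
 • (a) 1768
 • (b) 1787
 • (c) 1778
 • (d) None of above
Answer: c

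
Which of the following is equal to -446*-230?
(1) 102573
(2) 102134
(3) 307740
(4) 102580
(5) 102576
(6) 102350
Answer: 4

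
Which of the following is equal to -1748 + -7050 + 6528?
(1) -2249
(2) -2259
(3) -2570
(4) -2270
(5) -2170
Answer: 4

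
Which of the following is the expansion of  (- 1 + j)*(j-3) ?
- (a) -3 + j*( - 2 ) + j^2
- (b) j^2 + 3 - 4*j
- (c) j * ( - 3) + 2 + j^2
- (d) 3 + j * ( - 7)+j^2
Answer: b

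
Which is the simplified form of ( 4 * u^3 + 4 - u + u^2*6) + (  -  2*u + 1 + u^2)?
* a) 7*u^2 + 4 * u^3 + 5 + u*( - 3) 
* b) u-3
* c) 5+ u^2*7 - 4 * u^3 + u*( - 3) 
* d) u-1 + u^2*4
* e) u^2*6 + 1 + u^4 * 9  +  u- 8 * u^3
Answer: a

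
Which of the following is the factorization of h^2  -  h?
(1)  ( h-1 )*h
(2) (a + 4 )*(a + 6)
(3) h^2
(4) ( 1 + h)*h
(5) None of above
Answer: 1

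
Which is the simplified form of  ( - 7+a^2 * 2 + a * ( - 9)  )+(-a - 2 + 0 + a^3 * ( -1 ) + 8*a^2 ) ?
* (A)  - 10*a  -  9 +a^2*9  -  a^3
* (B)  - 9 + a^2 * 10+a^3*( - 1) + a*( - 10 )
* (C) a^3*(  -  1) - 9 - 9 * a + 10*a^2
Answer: B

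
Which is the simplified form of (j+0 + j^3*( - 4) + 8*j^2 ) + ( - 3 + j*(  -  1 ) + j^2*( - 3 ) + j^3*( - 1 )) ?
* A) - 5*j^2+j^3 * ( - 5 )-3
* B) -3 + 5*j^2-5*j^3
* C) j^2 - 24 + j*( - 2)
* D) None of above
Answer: B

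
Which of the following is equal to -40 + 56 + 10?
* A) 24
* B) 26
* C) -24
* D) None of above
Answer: B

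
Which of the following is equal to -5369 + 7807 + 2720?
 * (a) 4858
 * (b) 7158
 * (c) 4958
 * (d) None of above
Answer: d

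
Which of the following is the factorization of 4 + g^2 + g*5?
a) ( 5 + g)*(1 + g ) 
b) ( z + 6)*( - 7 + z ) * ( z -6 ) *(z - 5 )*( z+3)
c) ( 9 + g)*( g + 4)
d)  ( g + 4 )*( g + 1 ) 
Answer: d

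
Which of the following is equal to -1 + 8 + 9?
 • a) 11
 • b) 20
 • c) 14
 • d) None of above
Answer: d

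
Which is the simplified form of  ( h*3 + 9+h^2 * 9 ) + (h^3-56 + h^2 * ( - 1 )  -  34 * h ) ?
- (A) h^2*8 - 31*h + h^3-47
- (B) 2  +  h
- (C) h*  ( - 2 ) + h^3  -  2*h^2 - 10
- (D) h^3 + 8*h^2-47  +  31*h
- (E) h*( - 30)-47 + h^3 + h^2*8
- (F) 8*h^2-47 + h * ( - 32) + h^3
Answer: A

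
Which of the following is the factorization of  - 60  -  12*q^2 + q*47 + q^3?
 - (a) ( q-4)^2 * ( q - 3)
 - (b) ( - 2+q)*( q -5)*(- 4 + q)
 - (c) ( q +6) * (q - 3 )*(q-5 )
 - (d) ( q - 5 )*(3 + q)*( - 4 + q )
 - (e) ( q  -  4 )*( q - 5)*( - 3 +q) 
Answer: e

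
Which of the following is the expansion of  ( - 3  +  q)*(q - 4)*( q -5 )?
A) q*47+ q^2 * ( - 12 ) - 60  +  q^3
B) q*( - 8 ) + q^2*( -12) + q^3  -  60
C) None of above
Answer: A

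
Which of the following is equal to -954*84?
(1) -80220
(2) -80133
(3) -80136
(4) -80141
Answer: 3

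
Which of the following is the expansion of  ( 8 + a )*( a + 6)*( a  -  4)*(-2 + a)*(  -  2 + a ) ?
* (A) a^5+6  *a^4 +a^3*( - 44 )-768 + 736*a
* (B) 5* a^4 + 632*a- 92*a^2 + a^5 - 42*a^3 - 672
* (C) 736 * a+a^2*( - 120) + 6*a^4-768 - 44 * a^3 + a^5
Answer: C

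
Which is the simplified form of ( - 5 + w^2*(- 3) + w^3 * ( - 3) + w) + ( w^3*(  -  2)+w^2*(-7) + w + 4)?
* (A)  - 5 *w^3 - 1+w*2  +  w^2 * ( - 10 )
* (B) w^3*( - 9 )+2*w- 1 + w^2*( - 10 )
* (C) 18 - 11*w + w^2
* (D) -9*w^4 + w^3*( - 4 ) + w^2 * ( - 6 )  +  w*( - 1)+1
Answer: A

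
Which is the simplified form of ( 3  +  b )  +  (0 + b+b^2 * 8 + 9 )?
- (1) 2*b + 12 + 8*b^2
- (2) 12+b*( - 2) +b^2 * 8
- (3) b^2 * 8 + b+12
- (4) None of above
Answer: 1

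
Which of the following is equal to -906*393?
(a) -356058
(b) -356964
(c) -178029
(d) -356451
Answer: a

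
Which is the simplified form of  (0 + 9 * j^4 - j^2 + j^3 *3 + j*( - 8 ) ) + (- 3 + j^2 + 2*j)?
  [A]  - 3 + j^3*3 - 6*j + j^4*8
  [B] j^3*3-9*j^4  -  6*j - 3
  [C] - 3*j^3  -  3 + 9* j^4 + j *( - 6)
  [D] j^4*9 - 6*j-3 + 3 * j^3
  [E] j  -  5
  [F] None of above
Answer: D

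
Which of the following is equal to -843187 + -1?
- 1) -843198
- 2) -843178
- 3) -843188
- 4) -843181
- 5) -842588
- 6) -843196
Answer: 3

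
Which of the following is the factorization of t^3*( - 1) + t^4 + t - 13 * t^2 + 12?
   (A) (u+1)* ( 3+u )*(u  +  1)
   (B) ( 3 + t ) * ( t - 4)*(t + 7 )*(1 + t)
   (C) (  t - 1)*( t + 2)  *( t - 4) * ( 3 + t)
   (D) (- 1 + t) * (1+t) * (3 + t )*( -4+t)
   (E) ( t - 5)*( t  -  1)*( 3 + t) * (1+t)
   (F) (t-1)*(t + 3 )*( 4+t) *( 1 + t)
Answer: D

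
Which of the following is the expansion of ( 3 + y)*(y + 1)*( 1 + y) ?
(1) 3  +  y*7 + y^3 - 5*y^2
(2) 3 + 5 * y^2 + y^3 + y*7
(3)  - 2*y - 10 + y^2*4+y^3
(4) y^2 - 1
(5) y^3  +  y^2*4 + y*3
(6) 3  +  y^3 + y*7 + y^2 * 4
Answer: 2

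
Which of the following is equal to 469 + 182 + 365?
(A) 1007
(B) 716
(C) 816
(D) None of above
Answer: D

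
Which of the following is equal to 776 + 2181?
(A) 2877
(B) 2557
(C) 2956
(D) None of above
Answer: D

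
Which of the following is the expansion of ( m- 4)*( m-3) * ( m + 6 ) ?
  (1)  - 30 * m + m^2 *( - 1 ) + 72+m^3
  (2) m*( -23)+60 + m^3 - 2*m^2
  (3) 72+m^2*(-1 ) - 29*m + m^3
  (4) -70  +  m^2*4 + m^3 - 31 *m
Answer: 1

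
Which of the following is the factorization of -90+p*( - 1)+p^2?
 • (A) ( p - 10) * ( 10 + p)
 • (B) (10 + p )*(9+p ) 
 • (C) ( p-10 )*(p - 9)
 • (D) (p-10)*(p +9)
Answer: D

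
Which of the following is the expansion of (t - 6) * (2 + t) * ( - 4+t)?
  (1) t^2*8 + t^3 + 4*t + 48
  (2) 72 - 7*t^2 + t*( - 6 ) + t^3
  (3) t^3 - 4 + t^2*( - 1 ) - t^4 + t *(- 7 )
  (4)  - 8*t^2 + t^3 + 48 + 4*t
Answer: 4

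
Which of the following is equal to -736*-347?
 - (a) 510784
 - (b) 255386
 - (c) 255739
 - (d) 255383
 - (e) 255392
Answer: e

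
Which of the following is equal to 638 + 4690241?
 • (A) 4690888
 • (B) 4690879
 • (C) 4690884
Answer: B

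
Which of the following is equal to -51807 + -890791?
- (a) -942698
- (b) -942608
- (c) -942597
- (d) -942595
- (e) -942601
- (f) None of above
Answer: f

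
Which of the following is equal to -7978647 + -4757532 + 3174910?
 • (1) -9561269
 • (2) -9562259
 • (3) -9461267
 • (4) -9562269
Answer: 1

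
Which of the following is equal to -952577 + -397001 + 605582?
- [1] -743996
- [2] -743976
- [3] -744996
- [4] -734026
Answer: 1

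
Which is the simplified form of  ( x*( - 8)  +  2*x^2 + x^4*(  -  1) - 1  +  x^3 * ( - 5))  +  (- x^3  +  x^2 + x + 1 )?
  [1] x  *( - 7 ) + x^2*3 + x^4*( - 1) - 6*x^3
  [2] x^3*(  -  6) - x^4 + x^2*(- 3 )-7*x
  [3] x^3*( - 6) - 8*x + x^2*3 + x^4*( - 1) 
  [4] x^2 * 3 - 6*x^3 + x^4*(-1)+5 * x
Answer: 1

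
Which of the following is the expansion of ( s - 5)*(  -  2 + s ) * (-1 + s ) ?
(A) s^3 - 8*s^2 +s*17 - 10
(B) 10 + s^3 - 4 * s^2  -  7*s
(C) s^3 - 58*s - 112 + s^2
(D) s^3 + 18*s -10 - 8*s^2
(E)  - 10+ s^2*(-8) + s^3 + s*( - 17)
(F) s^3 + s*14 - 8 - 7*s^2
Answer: A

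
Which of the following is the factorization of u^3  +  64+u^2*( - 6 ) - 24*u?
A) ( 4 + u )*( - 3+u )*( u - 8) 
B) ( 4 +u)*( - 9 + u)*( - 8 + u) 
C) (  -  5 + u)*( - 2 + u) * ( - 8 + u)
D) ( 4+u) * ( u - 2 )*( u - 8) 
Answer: D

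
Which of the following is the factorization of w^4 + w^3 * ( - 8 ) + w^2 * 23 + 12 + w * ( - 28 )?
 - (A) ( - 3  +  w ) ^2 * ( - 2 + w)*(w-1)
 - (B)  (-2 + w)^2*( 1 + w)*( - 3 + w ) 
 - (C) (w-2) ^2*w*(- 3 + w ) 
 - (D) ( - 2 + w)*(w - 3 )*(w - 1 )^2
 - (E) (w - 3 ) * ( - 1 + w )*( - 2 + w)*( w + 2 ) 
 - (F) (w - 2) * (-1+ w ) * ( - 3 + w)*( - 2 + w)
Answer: F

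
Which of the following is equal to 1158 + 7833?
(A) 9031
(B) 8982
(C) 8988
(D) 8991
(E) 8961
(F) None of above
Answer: D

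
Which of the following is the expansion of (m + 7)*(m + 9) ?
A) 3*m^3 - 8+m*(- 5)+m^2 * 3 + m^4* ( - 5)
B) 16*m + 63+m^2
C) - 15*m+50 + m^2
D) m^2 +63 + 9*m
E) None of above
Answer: B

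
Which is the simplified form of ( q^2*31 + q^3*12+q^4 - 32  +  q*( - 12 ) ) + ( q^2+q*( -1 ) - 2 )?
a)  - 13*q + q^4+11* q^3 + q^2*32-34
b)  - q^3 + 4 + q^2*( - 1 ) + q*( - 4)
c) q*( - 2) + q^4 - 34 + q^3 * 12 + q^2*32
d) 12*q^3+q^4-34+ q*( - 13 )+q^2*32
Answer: d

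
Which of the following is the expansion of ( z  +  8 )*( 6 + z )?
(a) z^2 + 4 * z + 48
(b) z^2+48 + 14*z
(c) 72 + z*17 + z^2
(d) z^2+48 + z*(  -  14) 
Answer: b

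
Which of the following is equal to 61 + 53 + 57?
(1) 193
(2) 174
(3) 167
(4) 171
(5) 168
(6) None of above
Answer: 4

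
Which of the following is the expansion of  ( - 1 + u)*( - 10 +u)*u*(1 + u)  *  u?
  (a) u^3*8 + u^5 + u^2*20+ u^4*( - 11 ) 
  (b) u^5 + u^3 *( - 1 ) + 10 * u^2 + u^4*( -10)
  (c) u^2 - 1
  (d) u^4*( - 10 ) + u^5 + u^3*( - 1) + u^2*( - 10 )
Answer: b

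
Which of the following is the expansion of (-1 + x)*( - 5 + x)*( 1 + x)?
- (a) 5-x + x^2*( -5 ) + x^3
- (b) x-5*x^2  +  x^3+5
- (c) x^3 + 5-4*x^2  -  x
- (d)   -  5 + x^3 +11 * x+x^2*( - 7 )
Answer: a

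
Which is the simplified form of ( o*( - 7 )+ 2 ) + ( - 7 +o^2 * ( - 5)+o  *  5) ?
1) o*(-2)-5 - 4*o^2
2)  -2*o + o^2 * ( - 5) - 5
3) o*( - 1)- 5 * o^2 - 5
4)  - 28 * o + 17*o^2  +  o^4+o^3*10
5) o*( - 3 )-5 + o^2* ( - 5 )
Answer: 2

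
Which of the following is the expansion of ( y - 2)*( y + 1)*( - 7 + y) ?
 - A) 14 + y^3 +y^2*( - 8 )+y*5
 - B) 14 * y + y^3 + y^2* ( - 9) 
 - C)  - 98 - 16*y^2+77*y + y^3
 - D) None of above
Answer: A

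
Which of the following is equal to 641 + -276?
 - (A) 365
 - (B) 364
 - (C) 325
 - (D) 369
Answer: A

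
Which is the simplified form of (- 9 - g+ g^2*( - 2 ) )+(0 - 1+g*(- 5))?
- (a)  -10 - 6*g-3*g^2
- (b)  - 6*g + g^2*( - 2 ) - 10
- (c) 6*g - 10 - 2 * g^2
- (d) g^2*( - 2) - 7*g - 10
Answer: b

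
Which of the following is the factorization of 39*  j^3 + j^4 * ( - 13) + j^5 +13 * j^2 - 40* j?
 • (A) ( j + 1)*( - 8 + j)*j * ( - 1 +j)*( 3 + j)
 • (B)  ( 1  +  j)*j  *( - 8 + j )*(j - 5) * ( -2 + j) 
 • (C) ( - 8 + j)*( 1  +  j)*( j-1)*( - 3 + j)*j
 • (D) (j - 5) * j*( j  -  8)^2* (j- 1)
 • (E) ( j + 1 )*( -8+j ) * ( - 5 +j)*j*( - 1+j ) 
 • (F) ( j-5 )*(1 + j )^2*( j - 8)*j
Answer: E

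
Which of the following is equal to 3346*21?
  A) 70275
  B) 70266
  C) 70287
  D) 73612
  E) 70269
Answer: B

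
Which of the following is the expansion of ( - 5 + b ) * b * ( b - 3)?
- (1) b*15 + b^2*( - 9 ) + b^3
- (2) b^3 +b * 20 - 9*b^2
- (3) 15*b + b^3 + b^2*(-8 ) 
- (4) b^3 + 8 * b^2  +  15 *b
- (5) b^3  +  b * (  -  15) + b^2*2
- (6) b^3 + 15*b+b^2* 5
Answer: 3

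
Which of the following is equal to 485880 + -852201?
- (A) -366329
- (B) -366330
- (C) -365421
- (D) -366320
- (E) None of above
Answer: E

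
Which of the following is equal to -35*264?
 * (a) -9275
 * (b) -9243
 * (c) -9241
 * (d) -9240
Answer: d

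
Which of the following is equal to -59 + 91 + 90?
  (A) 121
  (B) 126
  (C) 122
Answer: C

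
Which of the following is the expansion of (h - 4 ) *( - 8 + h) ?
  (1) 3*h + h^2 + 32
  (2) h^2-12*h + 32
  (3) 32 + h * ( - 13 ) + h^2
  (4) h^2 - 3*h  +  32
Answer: 2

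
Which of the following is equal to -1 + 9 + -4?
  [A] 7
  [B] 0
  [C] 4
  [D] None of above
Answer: C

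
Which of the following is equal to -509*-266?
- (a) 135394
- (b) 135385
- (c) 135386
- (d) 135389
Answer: a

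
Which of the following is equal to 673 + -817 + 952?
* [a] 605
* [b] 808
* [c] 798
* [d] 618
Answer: b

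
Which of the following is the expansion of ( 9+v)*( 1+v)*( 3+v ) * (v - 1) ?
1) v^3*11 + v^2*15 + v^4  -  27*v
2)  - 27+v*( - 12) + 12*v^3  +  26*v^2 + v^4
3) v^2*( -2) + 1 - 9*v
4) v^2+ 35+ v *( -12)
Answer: 2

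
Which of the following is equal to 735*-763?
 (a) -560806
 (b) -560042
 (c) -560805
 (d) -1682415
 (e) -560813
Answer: c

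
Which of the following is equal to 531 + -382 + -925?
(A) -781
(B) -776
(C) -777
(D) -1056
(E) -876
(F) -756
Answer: B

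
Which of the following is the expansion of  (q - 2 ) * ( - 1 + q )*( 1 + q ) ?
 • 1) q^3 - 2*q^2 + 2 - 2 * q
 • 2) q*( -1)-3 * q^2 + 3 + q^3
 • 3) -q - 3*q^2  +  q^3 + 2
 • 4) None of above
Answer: 4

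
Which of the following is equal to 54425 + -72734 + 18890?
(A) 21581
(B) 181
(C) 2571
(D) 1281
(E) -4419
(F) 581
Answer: F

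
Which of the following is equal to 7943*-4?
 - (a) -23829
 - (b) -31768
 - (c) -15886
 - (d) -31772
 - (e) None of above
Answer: d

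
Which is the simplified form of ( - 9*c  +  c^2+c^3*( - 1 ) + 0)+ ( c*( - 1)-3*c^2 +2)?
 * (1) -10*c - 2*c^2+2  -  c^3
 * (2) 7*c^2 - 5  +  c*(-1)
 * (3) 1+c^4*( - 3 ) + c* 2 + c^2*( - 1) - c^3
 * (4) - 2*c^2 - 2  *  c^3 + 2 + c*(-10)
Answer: 1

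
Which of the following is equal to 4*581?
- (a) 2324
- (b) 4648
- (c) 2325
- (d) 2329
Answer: a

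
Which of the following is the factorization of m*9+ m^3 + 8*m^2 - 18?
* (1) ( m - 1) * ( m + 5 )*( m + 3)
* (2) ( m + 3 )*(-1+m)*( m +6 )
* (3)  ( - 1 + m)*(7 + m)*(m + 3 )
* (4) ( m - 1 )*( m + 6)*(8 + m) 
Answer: 2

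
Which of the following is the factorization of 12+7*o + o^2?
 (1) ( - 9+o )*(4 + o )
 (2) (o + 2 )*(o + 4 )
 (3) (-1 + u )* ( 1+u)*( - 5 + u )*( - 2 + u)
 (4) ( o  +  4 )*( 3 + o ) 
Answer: 4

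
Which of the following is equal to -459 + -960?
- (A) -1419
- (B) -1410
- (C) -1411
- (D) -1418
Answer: A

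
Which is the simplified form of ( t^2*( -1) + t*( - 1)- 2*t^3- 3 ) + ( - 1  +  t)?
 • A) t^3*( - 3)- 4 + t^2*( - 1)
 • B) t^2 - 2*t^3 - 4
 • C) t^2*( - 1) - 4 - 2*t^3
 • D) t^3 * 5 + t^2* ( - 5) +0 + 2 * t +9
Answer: C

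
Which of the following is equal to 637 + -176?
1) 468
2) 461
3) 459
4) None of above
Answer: 2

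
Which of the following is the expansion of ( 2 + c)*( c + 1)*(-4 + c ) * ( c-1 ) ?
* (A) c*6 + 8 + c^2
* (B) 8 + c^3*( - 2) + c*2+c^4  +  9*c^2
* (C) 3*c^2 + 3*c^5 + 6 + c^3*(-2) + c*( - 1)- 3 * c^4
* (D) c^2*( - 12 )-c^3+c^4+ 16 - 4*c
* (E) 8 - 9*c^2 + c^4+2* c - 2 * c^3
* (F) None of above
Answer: E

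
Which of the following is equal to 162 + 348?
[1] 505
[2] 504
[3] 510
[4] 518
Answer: 3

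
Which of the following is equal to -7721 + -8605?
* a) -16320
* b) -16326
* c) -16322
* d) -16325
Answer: b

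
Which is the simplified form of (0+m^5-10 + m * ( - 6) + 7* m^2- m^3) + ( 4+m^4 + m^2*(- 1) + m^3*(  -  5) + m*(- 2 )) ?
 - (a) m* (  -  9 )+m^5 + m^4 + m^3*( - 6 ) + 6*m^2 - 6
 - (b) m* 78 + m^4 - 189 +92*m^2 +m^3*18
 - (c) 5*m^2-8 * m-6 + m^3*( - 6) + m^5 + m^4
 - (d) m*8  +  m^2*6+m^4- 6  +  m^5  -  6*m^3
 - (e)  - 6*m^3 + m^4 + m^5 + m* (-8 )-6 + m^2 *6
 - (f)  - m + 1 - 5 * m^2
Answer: e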